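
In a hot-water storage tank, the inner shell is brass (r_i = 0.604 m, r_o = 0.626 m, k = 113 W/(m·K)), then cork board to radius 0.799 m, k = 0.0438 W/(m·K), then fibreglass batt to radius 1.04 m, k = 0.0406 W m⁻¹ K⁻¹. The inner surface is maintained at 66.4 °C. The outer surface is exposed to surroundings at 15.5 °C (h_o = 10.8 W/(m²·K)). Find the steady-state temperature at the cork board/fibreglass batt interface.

T = 39.8 °C

Resistance network (inner→outer):
  R_brass = (1/0.604 − 1/0.626)/(4πk) = 0.05819/(4π·113) = 4.098×10^-5 K/W
  R_cork board = (1/0.626 − 1/0.799)/(4πk) = 0.3459/(4π·0.0438) = 0.6284 K/W
  R_fibreglass batt = (1/0.799 − 1/1.04)/(4πk) = 0.2900/(4π·0.0406) = 0.5685 K/W
  R_conv,out = 1/(4πr²h) = 1/(4π·1.04²·10.8) = 0.006812 K/W
ΣR = 4.098×10^-5 + 0.6284 + 0.5685 + 0.006812 = 1.204 K/W
Q = ΔT/ΣR = (66.4 °C − 15.5 °C)/1.204 = 42.28 W
From the inner boundary to the cork board/fibreglass batt interface, ΣR_partial = 0.6284 K/W.
T_interface = T_in − Q·ΣR_partial = 66.4 °C − (42.28)(0.6284) = 39.8 °C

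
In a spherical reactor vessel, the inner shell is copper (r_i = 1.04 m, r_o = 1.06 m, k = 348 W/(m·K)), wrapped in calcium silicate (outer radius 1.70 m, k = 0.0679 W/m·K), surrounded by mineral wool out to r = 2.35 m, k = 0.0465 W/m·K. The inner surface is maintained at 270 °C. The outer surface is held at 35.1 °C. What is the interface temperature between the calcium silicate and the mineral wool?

T = 129 °C

Treat each layer as a resistance in series:
  R_copper = (1/1.04 − 1/1.06)/(4πk) = 0.01814/(4π·348) = 4.149×10^-6 K/W
  R_calcium silicate = (1/1.06 − 1/1.70)/(4πk) = 0.3552/(4π·0.0679) = 0.4162 K/W
  R_mineral wool = (1/1.70 − 1/2.35)/(4πk) = 0.1627/(4π·0.0465) = 0.2784 K/W
ΣR = 4.149×10^-6 + 0.4162 + 0.2784 = 0.6946 K/W
Q = ΔT/ΣR = (270 °C − 35.1 °C)/0.6946 = 338.2 W
From the inner boundary to the calcium silicate/mineral wool interface, ΣR_partial = 0.4162 K/W.
T_interface = T_in − Q·ΣR_partial = 270 °C − (338.2)(0.4162) = 129 °C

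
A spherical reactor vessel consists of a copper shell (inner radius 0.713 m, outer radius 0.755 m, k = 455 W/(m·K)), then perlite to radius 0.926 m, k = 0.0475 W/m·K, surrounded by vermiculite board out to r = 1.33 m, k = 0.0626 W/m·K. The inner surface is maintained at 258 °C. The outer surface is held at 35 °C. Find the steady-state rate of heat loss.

Q = 270 W

Treat each layer as a resistance in series:
  R_copper = (1/0.713 − 1/0.755)/(4πk) = 0.07802/(4π·455) = 1.365×10^-5 K/W
  R_perlite = (1/0.755 − 1/0.926)/(4πk) = 0.2446/(4π·0.0475) = 0.4098 K/W
  R_vermiculite board = (1/0.926 − 1/1.33)/(4πk) = 0.3280/(4π·0.0626) = 0.4170 K/W
ΣR = 1.365×10^-5 + 0.4098 + 0.4170 = 0.8268 K/W
Q = ΔT/ΣR = (258 °C − 35 °C)/0.8268 = 270 W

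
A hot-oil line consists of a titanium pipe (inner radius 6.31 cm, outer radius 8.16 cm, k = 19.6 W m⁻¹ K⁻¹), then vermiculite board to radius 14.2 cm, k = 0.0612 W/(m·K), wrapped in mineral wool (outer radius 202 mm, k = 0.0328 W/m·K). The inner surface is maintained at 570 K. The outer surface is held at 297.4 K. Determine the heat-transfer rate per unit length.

Treat each layer as a resistance in series:
  R'_titanium = ln(0.0816/0.0631)/(2πk) = 0.2571/(2π·19.6) = 0.002088 m·K/W
  R'_vermiculite board = ln(0.142/0.0816)/(2πk) = 0.5540/(2π·0.0612) = 1.441 m·K/W
  R'_mineral wool = ln(0.202/0.142)/(2πk) = 0.3524/(2π·0.0328) = 1.710 m·K/W
ΣR = 0.002088 + 1.441 + 1.710 = 3.153 m·K/W
Q' = ΔT/ΣR = (570 K − 297.4 K)/3.153 = 86.5 W/m

Q' = 86.5 W/m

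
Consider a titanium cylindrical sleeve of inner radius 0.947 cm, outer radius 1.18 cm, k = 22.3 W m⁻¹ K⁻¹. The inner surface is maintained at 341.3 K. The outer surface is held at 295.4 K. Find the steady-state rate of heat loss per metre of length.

Q' = 29200 W/m

Q' = 2πk·ΔT/ln(r₂/r₁) = 2π × 22.3 × 45.9 / ln(0.0118/0.00947) = 29200 W/m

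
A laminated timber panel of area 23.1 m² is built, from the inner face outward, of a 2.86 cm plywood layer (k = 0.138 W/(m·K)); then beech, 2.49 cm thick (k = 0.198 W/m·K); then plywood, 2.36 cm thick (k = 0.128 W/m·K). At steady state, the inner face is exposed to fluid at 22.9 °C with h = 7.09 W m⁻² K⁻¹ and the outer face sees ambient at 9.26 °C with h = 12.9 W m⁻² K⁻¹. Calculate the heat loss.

Series thermal resistances, inner to outer:
  R_conv,in = 1/(hA) = 1/(7.09·23.1) = 0.006106 K/W
  R_plywood = L/(kA) = 0.0286/(0.138·23.1) = 0.008972 K/W
  R_beech = L/(kA) = 0.0249/(0.198·23.1) = 0.005444 K/W
  R_plywood = L/(kA) = 0.0236/(0.128·23.1) = 0.007982 K/W
  R_conv,out = 1/(hA) = 1/(12.9·23.1) = 0.003356 K/W
ΣR = 0.006106 + 0.008972 + 0.005444 + 0.007982 + 0.003356 = 0.03186 K/W
Q = ΔT/ΣR = (22.9 °C − 9.26 °C)/0.03186 = 428 W

Q = 428 W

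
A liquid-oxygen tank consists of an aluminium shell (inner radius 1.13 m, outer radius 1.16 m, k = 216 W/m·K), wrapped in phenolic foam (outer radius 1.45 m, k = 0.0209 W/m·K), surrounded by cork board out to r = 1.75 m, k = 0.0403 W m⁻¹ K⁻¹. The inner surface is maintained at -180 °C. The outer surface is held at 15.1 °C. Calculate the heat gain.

Q = 219 W

Resistance network (inner→outer):
  R_aluminium = (1/1.13 − 1/1.16)/(4πk) = 0.02289/(4π·216) = 8.432×10^-6 K/W
  R_phenolic foam = (1/1.16 − 1/1.45)/(4πk) = 0.1724/(4π·0.0209) = 0.6565 K/W
  R_cork board = (1/1.45 − 1/1.75)/(4πk) = 0.1182/(4π·0.0403) = 0.2335 K/W
ΣR = 8.432×10^-6 + 0.6565 + 0.2335 = 0.8900 K/W
Q = ΔT/ΣR = (-180 °C − 15.1 °C)/0.8900 = -219 W
(Negative Q ⇒ heat flows inward; heat gain = 219 W.)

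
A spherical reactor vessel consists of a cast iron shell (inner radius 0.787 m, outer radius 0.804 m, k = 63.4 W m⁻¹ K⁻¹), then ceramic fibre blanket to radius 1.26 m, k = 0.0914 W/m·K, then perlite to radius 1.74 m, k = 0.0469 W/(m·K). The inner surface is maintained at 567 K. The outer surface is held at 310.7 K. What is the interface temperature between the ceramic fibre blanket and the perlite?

T = 435 K

Series thermal resistances, inner to outer:
  R_cast iron = (1/0.787 − 1/0.804)/(4πk) = 0.02687/(4π·63.4) = 3.372×10^-5 K/W
  R_ceramic fibre blanket = (1/0.804 − 1/1.26)/(4πk) = 0.4501/(4π·0.0914) = 0.3919 K/W
  R_perlite = (1/1.26 − 1/1.74)/(4πk) = 0.2189/(4π·0.0469) = 0.3715 K/W
ΣR = 3.372×10^-5 + 0.3919 + 0.3715 = 0.7634 K/W
Q = ΔT/ΣR = (567 K − 310.7 K)/0.7634 = 335.7 W
From the inner boundary to the ceramic fibre blanket/perlite interface, ΣR_partial = 0.3919 K/W.
T_interface = T_in − Q·ΣR_partial = 567 K − (335.7)(0.3919) = 435 K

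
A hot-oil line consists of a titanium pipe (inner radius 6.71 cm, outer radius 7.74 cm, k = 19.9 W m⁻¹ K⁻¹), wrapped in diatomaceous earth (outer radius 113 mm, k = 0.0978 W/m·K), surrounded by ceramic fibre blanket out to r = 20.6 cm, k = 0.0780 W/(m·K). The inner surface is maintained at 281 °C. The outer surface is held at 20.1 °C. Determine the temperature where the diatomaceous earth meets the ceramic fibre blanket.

Resistance network (inner→outer):
  R'_titanium = ln(0.0774/0.0671)/(2πk) = 0.1428/(2π·19.9) = 0.001142 m·K/W
  R'_diatomaceous earth = ln(0.113/0.0774)/(2πk) = 0.3784/(2π·0.0978) = 0.6158 m·K/W
  R'_ceramic fibre blanket = ln(0.206/0.113)/(2πk) = 0.6005/(2π·0.0780) = 1.225 m·K/W
ΣR = 0.001142 + 0.6158 + 1.225 = 1.842 m·K/W
Q' = ΔT/ΣR = (281 °C − 20.1 °C)/1.842 = 141.6 W/m
From the inner boundary to the diatomaceous earth/ceramic fibre blanket interface, ΣR_partial = 0.6169 m·K/W.
T_interface = T_in − Q'·ΣR_partial = 281 °C − (141.6)(0.6169) = 194 °C

T = 194 °C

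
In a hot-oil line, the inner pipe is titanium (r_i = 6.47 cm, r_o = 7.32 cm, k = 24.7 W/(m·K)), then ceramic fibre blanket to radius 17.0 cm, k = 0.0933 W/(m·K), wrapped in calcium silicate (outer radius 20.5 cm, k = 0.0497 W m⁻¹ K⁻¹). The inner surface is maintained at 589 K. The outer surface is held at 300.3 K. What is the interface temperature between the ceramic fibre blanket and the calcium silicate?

Series thermal resistances, inner to outer:
  R'_titanium = ln(0.0732/0.0647)/(2πk) = 0.1234/(2π·24.7) = 7.954×10^-4 m·K/W
  R'_ceramic fibre blanket = ln(0.170/0.0732)/(2πk) = 0.8426/(2π·0.0933) = 1.437 m·K/W
  R'_calcium silicate = ln(0.205/0.170)/(2πk) = 0.1872/(2π·0.0497) = 0.5995 m·K/W
ΣR = 7.954×10^-4 + 1.437 + 0.5995 = 2.037 m·K/W
Q' = ΔT/ΣR = (589 K − 300.3 K)/2.037 = 141.7 W/m
From the inner boundary to the ceramic fibre blanket/calcium silicate interface, ΣR_partial = 1.438 m·K/W.
T_interface = T_in − Q'·ΣR_partial = 589 K − (141.7)(1.438) = 385 K

T = 385 K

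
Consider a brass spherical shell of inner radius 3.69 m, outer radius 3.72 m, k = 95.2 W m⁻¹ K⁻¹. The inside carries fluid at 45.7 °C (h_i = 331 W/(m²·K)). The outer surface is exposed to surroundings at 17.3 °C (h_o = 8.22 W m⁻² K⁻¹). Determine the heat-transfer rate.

Series thermal resistances, inner to outer:
  R_conv,in = 1/(4πr²h) = 1/(4π·3.69²·331) = 1.766×10^-5 K/W
  R_brass = (1/3.69 − 1/3.72)/(4πk) = 0.002186/(4π·95.2) = 1.827×10^-6 K/W
  R_conv,out = 1/(4πr²h) = 1/(4π·3.72²·8.22) = 6.996×10^-4 K/W
ΣR = 1.766×10^-5 + 1.827×10^-6 + 6.996×10^-4 = 7.191×10^-4 K/W
Q = ΔT/ΣR = (45.7 °C − 17.3 °C)/7.191×10^-4 = 39500 W

Q = 39.5 kW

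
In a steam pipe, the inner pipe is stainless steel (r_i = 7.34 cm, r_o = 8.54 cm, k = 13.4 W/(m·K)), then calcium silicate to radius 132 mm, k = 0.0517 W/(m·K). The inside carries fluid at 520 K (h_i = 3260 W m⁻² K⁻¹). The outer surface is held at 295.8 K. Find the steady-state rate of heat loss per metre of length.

Q' = 167 W/m

Resistance network (inner→outer):
  R'_conv,in = 1/(2πr h) = 1/(2π·0.0734·3260) = 6.651×10^-4 m·K/W
  R'_stainless steel = ln(0.0854/0.0734)/(2πk) = 0.1514/(2π·13.4) = 0.001798 m·K/W
  R'_calcium silicate = ln(0.132/0.0854)/(2πk) = 0.4355/(2π·0.0517) = 1.341 m·K/W
ΣR = 6.651×10^-4 + 0.001798 + 1.341 = 1.343 m·K/W
Q' = ΔT/ΣR = (520 K − 295.8 K)/1.343 = 167 W/m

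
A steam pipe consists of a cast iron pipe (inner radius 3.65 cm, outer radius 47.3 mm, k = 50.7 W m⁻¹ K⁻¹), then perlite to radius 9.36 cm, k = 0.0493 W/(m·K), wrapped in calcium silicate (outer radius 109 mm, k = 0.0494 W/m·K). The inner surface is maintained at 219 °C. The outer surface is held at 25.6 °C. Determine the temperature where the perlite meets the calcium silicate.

T = 60.8 °C

Treat each layer as a resistance in series:
  R'_cast iron = ln(0.0473/0.0365)/(2πk) = 0.2592/(2π·50.7) = 8.137×10^-4 m·K/W
  R'_perlite = ln(0.0936/0.0473)/(2πk) = 0.6825/(2π·0.0493) = 2.203 m·K/W
  R'_calcium silicate = ln(0.109/0.0936)/(2πk) = 0.1523/(2π·0.0494) = 0.4907 m·K/W
ΣR = 8.137×10^-4 + 2.203 + 0.4907 = 2.695 m·K/W
Q' = ΔT/ΣR = (219 °C − 25.6 °C)/2.695 = 71.76 W/m
From the inner boundary to the perlite/calcium silicate interface, ΣR_partial = 2.204 m·K/W.
T_interface = T_in − Q'·ΣR_partial = 219 °C − (71.76)(2.204) = 60.8 °C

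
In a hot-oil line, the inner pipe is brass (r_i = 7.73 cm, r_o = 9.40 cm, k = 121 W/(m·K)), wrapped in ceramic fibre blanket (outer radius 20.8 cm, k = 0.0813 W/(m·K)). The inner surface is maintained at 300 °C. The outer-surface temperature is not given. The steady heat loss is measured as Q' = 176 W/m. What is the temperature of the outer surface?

Series resistances:
  R'_brass = ln(0.0940/0.0773)/(2πk) = 0.1956/(2π·121) = 2.573×10^-4 m·K/W
  R'_ceramic fibre blanket = ln(0.208/0.0940)/(2πk) = 0.7942/(2π·0.0813) = 1.555 m·K/W
ΣR = 1.555 m·K/W
ΔT = Q'·ΣR = 176 × 1.555 = 273.7 K
Heat flows outward, so T_out = T_in − ΔT = 300 − 273.7 = 26.3 °C

T_out = 26.3 °C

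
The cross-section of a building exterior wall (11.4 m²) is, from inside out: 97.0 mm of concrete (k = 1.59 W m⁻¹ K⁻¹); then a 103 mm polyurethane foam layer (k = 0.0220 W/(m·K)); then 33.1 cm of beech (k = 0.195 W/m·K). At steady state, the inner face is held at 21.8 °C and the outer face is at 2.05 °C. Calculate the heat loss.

Series thermal resistances, inner to outer:
  R_concrete = L/(kA) = 0.0970/(1.59·11.4) = 0.005351 K/W
  R_polyurethane foam = L/(kA) = 0.103/(0.0220·11.4) = 0.4107 K/W
  R_beech = L/(kA) = 0.331/(0.195·11.4) = 0.1489 K/W
ΣR = 0.005351 + 0.4107 + 0.1489 = 0.5650 K/W
Q = ΔT/ΣR = (21.8 °C − 2.05 °C)/0.5650 = 35.0 W

Q = 35.0 W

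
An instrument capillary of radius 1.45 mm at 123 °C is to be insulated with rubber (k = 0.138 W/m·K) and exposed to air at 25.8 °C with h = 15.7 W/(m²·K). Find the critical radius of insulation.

r_cr = 0.879 cm

For a cylinder, r_cr = k_ins/h = 0.138/15.7 = 0.00879 m = 0.879 cm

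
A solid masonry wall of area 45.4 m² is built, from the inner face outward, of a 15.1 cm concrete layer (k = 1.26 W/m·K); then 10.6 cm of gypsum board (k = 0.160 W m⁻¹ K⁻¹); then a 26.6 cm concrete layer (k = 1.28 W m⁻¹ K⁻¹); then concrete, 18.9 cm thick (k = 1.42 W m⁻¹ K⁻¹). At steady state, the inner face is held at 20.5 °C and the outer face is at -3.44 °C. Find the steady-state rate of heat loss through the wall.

Series thermal resistances, inner to outer:
  R_concrete = L/(kA) = 0.151/(1.26·45.4) = 0.002640 K/W
  R_gypsum board = L/(kA) = 0.106/(0.160·45.4) = 0.01459 K/W
  R_concrete = L/(kA) = 0.266/(1.28·45.4) = 0.004577 K/W
  R_concrete = L/(kA) = 0.189/(1.42·45.4) = 0.002932 K/W
ΣR = 0.002640 + 0.01459 + 0.004577 + 0.002932 = 0.02474 K/W
Q = ΔT/ΣR = (20.5 °C − -3.44 °C)/0.02474 = 968 W

Q = 968 W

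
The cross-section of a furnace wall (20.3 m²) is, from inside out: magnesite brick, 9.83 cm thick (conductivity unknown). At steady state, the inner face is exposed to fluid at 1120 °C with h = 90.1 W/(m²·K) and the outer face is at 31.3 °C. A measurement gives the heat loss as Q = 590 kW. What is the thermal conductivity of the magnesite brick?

k = 3.73 W/m·K

ΣR = ΔT/Q = |1120 − 31.3|/5.90×10^5 = 0.001845 K/W
Known resistances:
  R_conv,in = 1/(hA) = 1/(90.1·20.3) = 5.467×10^-4 K/W
R_magnesite brick = ΣR − ΣR_known = 0.001845 − 5.467×10^-4 = 0.001298 K/W
L/(kA) = 0.001298 ⇒ k = 0.0983/(0.001298·20.3) = 3.73 W/m·K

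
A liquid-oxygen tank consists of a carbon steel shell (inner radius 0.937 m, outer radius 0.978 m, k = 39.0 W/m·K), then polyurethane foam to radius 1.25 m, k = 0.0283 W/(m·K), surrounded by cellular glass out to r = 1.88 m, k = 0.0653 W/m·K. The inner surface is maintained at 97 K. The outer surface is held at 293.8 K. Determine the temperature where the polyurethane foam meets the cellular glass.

Treat each layer as a resistance in series:
  R_carbon steel = (1/0.937 − 1/0.978)/(4πk) = 0.04474/(4π·39.0) = 9.129×10^-5 K/W
  R_polyurethane foam = (1/0.978 − 1/1.25)/(4πk) = 0.2225/(4π·0.0283) = 0.6256 K/W
  R_cellular glass = (1/1.25 − 1/1.88)/(4πk) = 0.2681/(4π·0.0653) = 0.3267 K/W
ΣR = 9.129×10^-5 + 0.6256 + 0.3267 = 0.9524 K/W
Q = ΔT/ΣR = (97 K − 293.8 K)/0.9524 = -206.6 W
From the inner boundary to the polyurethane foam/cellular glass interface, ΣR_partial = 0.6257 K/W.
T_interface = T_in − Q·ΣR_partial = 97 K − (-206.6)(0.6257) = 226.3 K

T = 226.3 K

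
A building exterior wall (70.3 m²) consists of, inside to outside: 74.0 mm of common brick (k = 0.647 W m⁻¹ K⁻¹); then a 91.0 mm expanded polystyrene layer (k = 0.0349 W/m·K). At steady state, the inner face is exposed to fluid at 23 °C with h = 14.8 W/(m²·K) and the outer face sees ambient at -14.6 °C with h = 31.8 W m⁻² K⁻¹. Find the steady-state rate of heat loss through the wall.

Treat each layer as a resistance in series:
  R_conv,in = 1/(hA) = 1/(14.8·70.3) = 9.611×10^-4 K/W
  R_common brick = L/(kA) = 0.0740/(0.647·70.3) = 0.001627 K/W
  R_expanded polystyrene = L/(kA) = 0.0910/(0.0349·70.3) = 0.03709 K/W
  R_conv,out = 1/(hA) = 1/(31.8·70.3) = 4.473×10^-4 K/W
ΣR = 9.611×10^-4 + 0.001627 + 0.03709 + 4.473×10^-4 = 0.04013 K/W
Q = ΔT/ΣR = (23 °C − -14.6 °C)/0.04013 = 937 W

Q = 937 W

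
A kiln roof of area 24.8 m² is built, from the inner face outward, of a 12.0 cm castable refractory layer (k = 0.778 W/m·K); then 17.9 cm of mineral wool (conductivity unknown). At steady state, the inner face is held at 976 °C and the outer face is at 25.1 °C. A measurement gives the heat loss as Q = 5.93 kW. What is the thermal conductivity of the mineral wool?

k = 0.0468 W/m·K

ΣR = ΔT/Q = |976 − 25.1|/5930 = 0.1604 K/W
Known resistances:
  R_castable refractory = L/(kA) = 0.120/(0.778·24.8) = 0.006219 K/W
R_mineral wool = ΣR − ΣR_known = 0.1604 − 0.006219 = 0.1542 K/W
L/(kA) = 0.1542 ⇒ k = 0.179/(0.1542·24.8) = 0.0468 W/m·K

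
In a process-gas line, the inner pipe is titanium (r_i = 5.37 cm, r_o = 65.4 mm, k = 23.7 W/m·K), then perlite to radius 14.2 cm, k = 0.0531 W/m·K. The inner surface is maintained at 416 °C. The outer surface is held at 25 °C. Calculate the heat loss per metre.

Treat each layer as a resistance in series:
  R'_titanium = ln(0.0654/0.0537)/(2πk) = 0.1971/(2π·23.7) = 0.001324 m·K/W
  R'_perlite = ln(0.142/0.0654)/(2πk) = 0.7753/(2π·0.0531) = 2.324 m·K/W
ΣR = 0.001324 + 2.324 = 2.325 m·K/W
Q' = ΔT/ΣR = (416 °C − 25 °C)/2.325 = 168 W/m

Q' = 168 W/m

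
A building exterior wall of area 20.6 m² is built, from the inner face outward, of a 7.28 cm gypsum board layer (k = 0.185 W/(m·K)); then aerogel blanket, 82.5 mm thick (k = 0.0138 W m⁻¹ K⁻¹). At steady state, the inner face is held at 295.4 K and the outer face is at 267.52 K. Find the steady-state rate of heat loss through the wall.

Q = 90.1 W

Treat each layer as a resistance in series:
  R_gypsum board = L/(kA) = 0.0728/(0.185·20.6) = 0.01910 K/W
  R_aerogel blanket = L/(kA) = 0.0825/(0.0138·20.6) = 0.2902 K/W
ΣR = 0.01910 + 0.2902 = 0.3093 K/W
Q = ΔT/ΣR = (295.4 K − 267.52 K)/0.3093 = 90.1 W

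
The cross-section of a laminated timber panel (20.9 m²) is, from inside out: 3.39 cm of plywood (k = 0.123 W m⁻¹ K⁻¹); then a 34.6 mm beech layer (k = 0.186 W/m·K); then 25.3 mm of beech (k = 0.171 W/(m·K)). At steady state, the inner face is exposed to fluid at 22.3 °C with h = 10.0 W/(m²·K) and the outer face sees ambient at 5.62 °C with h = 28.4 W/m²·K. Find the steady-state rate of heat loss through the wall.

Q = 468 W

Treat each layer as a resistance in series:
  R_conv,in = 1/(hA) = 1/(10.0·20.9) = 0.004785 K/W
  R_plywood = L/(kA) = 0.0339/(0.123·20.9) = 0.01319 K/W
  R_beech = L/(kA) = 0.0346/(0.186·20.9) = 0.008901 K/W
  R_beech = L/(kA) = 0.0253/(0.171·20.9) = 0.007079 K/W
  R_conv,out = 1/(hA) = 1/(28.4·20.9) = 0.001685 K/W
ΣR = 0.004785 + 0.01319 + 0.008901 + 0.007079 + 0.001685 = 0.03564 K/W
Q = ΔT/ΣR = (22.3 °C − 5.62 °C)/0.03564 = 468 W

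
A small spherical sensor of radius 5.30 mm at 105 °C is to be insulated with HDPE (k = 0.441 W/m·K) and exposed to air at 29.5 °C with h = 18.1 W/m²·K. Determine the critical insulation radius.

r_cr = 4.87 cm

For a sphere, r_cr = 2k_ins/h = 2·0.441/18.1 = 0.0487 m = 4.87 cm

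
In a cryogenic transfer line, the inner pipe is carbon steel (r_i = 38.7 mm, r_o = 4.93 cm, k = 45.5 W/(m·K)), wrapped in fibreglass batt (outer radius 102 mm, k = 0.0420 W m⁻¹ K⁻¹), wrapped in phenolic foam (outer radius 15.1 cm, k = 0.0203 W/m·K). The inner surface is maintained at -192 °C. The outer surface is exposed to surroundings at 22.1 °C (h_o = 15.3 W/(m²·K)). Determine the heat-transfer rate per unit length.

Q' = 36.3 W/m

Series thermal resistances, inner to outer:
  R'_carbon steel = ln(0.0493/0.0387)/(2πk) = 0.2421/(2π·45.5) = 8.468×10^-4 m·K/W
  R'_fibreglass batt = ln(0.102/0.0493)/(2πk) = 0.7270/(2π·0.0420) = 2.755 m·K/W
  R'_phenolic foam = ln(0.151/0.102)/(2πk) = 0.3923/(2π·0.0203) = 3.076 m·K/W
  R'_conv,out = 1/(2πr h) = 1/(2π·0.151·15.3) = 0.06889 m·K/W
ΣR = 8.468×10^-4 + 2.755 + 3.076 + 0.06889 = 5.901 m·K/W
Q' = ΔT/ΣR = (-192 °C − 22.1 °C)/5.901 = -36.3 W/m
(Negative Q' ⇒ heat flows inward; heat gain = 36.3 W/m.)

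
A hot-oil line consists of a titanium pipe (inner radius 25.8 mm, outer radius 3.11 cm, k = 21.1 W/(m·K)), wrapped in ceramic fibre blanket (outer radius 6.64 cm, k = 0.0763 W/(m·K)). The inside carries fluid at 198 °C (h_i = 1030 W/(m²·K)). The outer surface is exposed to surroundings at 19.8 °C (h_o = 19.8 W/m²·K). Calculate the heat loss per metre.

Q' = 104 W/m

Resistance network (inner→outer):
  R'_conv,in = 1/(2πr h) = 1/(2π·0.0258·1030) = 0.005989 m·K/W
  R'_titanium = ln(0.0311/0.0258)/(2πk) = 0.1868/(2π·21.1) = 0.001409 m·K/W
  R'_ceramic fibre blanket = ln(0.0664/0.0311)/(2πk) = 0.7585/(2π·0.0763) = 1.582 m·K/W
  R'_conv,out = 1/(2πr h) = 1/(2π·0.0664·19.8) = 0.1211 m·K/W
ΣR = 0.005989 + 0.001409 + 1.582 + 0.1211 = 1.710 m·K/W
Q' = ΔT/ΣR = (198 °C − 19.8 °C)/1.710 = 104 W/m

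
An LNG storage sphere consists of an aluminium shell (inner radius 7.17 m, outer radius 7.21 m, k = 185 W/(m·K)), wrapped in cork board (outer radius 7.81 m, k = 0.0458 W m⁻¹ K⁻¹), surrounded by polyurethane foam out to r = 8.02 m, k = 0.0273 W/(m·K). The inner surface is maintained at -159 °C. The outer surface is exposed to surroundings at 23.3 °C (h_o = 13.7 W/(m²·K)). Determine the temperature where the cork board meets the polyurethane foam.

T = -40.1 °C

Resistance network (inner→outer):
  R_aluminium = (1/7.17 − 1/7.21)/(4πk) = 7.738×10^-4/(4π·185) = 3.328×10^-7 K/W
  R_cork board = (1/7.21 − 1/7.81)/(4πk) = 0.01066/(4π·0.0458) = 0.01851 K/W
  R_polyurethane foam = (1/7.81 − 1/8.02)/(4πk) = 0.003353/(4π·0.0273) = 0.009773 K/W
  R_conv,out = 1/(4πr²h) = 1/(4π·8.02²·13.7) = 9.031×10^-5 K/W
ΣR = 3.328×10^-7 + 0.01851 + 0.009773 + 9.031×10^-5 = 0.02837 K/W
Q = ΔT/ΣR = (-159 °C − 23.3 °C)/0.02837 = -6426 W
From the inner boundary to the cork board/polyurethane foam interface, ΣR_partial = 0.01851 K/W.
T_interface = T_in − Q·ΣR_partial = -159 °C − (-6426)(0.01851) = -40.1 °C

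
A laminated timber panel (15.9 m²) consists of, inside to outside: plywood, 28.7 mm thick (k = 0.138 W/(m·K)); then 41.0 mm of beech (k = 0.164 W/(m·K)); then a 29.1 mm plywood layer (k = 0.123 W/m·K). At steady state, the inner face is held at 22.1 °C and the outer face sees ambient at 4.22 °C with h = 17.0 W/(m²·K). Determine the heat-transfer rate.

Q = 377 W

Series thermal resistances, inner to outer:
  R_plywood = L/(kA) = 0.0287/(0.138·15.9) = 0.01308 K/W
  R_beech = L/(kA) = 0.0410/(0.164·15.9) = 0.01572 K/W
  R_plywood = L/(kA) = 0.0291/(0.123·15.9) = 0.01488 K/W
  R_conv,out = 1/(hA) = 1/(17.0·15.9) = 0.003700 K/W
ΣR = 0.01308 + 0.01572 + 0.01488 + 0.003700 = 0.04738 K/W
Q = ΔT/ΣR = (22.1 °C − 4.22 °C)/0.04738 = 377 W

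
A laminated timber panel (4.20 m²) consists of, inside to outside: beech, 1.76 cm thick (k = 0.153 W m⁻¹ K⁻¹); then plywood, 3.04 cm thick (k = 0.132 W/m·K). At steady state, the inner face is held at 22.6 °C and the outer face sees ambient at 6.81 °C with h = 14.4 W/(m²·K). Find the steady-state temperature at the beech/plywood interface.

T = 18.2 °C

Series thermal resistances, inner to outer:
  R_beech = L/(kA) = 0.0176/(0.153·4.20) = 0.02739 K/W
  R_plywood = L/(kA) = 0.0304/(0.132·4.20) = 0.05483 K/W
  R_conv,out = 1/(hA) = 1/(14.4·4.20) = 0.01653 K/W
ΣR = 0.02739 + 0.05483 + 0.01653 = 0.09875 K/W
Q = ΔT/ΣR = (22.6 °C − 6.81 °C)/0.09875 = 159.9 W
From the inner boundary to the beech/plywood interface, ΣR_partial = 0.02739 K/W.
T_interface = T_in − Q·ΣR_partial = 22.6 °C − (159.9)(0.02739) = 18.2 °C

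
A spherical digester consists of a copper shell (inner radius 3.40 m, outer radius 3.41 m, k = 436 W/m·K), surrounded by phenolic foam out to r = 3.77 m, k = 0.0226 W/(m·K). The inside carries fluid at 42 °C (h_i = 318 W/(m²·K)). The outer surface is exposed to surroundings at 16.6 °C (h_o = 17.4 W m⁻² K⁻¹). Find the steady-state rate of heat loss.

Series thermal resistances, inner to outer:
  R_conv,in = 1/(4πr²h) = 1/(4π·3.40²·318) = 2.165×10^-5 K/W
  R_copper = (1/3.40 − 1/3.41)/(4πk) = 8.625×10^-4/(4π·436) = 1.574×10^-7 K/W
  R_phenolic foam = (1/3.41 − 1/3.77)/(4πk) = 0.02800/(4π·0.0226) = 0.09860 K/W
  R_conv,out = 1/(4πr²h) = 1/(4π·3.77²·17.4) = 3.218×10^-4 K/W
ΣR = 2.165×10^-5 + 1.574×10^-7 + 0.09860 + 3.218×10^-4 = 0.09894 K/W
Q = ΔT/ΣR = (42 °C − 16.6 °C)/0.09894 = 257 W

Q = 257 W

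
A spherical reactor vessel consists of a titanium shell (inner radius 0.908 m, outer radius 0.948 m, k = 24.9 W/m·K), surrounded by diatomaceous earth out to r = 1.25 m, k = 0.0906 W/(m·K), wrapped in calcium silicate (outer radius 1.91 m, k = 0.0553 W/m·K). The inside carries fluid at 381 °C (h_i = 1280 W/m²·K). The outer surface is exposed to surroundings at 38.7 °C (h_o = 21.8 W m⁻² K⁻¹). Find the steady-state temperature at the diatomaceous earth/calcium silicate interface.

T = 258 °C

Series thermal resistances, inner to outer:
  R_conv,in = 1/(4πr²h) = 1/(4π·0.908²·1280) = 7.541×10^-5 K/W
  R_titanium = (1/0.908 − 1/0.948)/(4πk) = 0.04647/(4π·24.9) = 1.485×10^-4 K/W
  R_diatomaceous earth = (1/0.948 − 1/1.25)/(4πk) = 0.2549/(4π·0.0906) = 0.2238 K/W
  R_calcium silicate = (1/1.25 − 1/1.91)/(4πk) = 0.2764/(4π·0.0553) = 0.3978 K/W
  R_conv,out = 1/(4πr²h) = 1/(4π·1.91²·21.8) = 0.001001 K/W
ΣR = 7.541×10^-5 + 1.485×10^-4 + 0.2238 + 0.3978 + 0.001001 = 0.6228 K/W
Q = ΔT/ΣR = (381 °C − 38.7 °C)/0.6228 = 549.6 W
From the inner boundary to the diatomaceous earth/calcium silicate interface, ΣR_partial = 0.2240 K/W.
T_interface = T_in − Q·ΣR_partial = 381 °C − (549.6)(0.2240) = 258 °C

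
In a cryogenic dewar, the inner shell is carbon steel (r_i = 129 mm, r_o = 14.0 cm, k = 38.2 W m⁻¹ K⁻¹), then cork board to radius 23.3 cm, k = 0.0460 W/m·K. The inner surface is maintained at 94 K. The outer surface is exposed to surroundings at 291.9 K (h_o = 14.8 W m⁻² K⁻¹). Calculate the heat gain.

Resistance network (inner→outer):
  R_carbon steel = (1/0.129 − 1/0.140)/(4πk) = 0.6091/(4π·38.2) = 0.001269 K/W
  R_cork board = (1/0.140 − 1/0.233)/(4πk) = 2.851/(4π·0.0460) = 4.932 K/W
  R_conv,out = 1/(4πr²h) = 1/(4π·0.233²·14.8) = 0.09904 K/W
ΣR = 0.001269 + 4.932 + 0.09904 = 5.032 K/W
Q = ΔT/ΣR = (94 K − 291.9 K)/5.032 = -39.3 W
(Negative Q ⇒ heat flows inward; heat gain = 39.3 W.)

Q = 39.3 W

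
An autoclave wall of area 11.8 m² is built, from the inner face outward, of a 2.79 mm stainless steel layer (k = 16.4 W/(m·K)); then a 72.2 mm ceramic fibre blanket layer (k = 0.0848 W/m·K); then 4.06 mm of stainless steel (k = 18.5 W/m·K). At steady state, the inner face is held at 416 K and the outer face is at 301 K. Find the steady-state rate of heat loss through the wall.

Q = 1590 W

Treat each layer as a resistance in series:
  R_stainless steel = L/(kA) = 0.00279/(16.4·11.8) = 1.442×10^-5 K/W
  R_ceramic fibre blanket = L/(kA) = 0.0722/(0.0848·11.8) = 0.07215 K/W
  R_stainless steel = L/(kA) = 0.00406/(18.5·11.8) = 1.860×10^-5 K/W
ΣR = 1.442×10^-5 + 0.07215 + 1.860×10^-5 = 0.07218 K/W
Q = ΔT/ΣR = (416 K − 301 K)/0.07218 = 1590 W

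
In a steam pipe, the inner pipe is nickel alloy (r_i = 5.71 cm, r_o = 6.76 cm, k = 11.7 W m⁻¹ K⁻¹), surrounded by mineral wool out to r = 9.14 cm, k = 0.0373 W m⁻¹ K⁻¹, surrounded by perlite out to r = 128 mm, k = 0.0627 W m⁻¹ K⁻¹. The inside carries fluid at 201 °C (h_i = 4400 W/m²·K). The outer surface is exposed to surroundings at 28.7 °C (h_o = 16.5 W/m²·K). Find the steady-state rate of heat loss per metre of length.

Treat each layer as a resistance in series:
  R'_conv,in = 1/(2πr h) = 1/(2π·0.0571·4400) = 6.335×10^-4 m·K/W
  R'_nickel alloy = ln(0.0676/0.0571)/(2πk) = 0.1688/(2π·11.7) = 0.002296 m·K/W
  R'_mineral wool = ln(0.0914/0.0676)/(2πk) = 0.3016/(2π·0.0373) = 1.287 m·K/W
  R'_perlite = ln(0.128/0.0914)/(2πk) = 0.3368/(2π·0.0627) = 0.8549 m·K/W
  R'_conv,out = 1/(2πr h) = 1/(2π·0.128·16.5) = 0.07536 m·K/W
ΣR = 6.335×10^-4 + 0.002296 + 1.287 + 0.8549 + 0.07536 = 2.220 m·K/W
Q' = ΔT/ΣR = (201 °C − 28.7 °C)/2.220 = 77.6 W/m

Q' = 77.6 W/m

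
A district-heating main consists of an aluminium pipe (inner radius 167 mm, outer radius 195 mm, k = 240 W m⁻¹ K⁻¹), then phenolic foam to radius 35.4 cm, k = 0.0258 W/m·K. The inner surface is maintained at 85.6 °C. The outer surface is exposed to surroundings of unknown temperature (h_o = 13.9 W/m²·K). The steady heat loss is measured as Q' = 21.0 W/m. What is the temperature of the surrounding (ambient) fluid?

T_out = 7.67 °C

Series resistances:
  R'_aluminium = ln(0.195/0.167)/(2πk) = 0.1550/(2π·240) = 1.028×10^-4 m·K/W
  R'_phenolic foam = ln(0.354/0.195)/(2πk) = 0.5963/(2π·0.0258) = 3.678 m·K/W
  R'_conv,out = 1/(2πr h) = 1/(2π·0.354·13.9) = 0.03234 m·K/W
ΣR = 3.711 m·K/W
ΔT = Q'·ΣR = 21.0 × 3.711 = 77.93 K
Heat flows outward, so T_out = T_in − ΔT = 85.6 − 77.93 = 7.67 °C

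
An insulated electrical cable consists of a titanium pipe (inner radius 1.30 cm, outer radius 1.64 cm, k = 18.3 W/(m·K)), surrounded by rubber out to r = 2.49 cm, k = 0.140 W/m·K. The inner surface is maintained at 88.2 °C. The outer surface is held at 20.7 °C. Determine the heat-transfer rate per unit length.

Treat each layer as a resistance in series:
  R'_titanium = ln(0.0164/0.0130)/(2πk) = 0.2323/(2π·18.3) = 0.002021 m·K/W
  R'_rubber = ln(0.0249/0.0164)/(2πk) = 0.4176/(2π·0.140) = 0.4747 m·K/W
ΣR = 0.002021 + 0.4747 = 0.4767 m·K/W
Q' = ΔT/ΣR = (88.2 °C − 20.7 °C)/0.4767 = 142 W/m

Q' = 142 W/m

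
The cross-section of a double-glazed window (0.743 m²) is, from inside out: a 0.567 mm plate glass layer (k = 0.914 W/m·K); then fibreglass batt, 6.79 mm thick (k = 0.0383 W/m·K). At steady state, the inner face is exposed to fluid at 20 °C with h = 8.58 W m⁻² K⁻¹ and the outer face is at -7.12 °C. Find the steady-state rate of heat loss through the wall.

Q = 68.4 W

Resistance network (inner→outer):
  R_conv,in = 1/(hA) = 1/(8.58·0.743) = 0.1569 K/W
  R_plate glass = L/(kA) = 5.67×10^-4/(0.914·0.743) = 8.349×10^-4 K/W
  R_fibreglass batt = L/(kA) = 0.00679/(0.0383·0.743) = 0.2386 K/W
ΣR = 0.1569 + 8.349×10^-4 + 0.2386 = 0.3963 K/W
Q = ΔT/ΣR = (20 °C − -7.12 °C)/0.3963 = 68.4 W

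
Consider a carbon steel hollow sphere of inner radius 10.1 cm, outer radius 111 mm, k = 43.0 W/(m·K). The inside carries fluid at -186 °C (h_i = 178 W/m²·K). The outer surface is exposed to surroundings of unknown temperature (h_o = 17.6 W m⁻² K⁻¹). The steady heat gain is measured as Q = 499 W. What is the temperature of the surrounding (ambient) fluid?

T_out = 19.8 °C

Series resistances:
  R_conv,in = 1/(4πr²h) = 1/(4π·0.101²·178) = 0.04383 K/W
  R_carbon steel = (1/0.101 − 1/0.111)/(4πk) = 0.8920/(4π·43.0) = 0.001651 K/W
  R_conv,out = 1/(4πr²h) = 1/(4π·0.111²·17.6) = 0.3670 K/W
ΣR = 0.4124 K/W
ΔT = Q·ΣR = 499 × 0.4124 = 205.8 K
Heat flows inward, so T_out = T_in + ΔT = -186 + 205.8 = 19.8 °C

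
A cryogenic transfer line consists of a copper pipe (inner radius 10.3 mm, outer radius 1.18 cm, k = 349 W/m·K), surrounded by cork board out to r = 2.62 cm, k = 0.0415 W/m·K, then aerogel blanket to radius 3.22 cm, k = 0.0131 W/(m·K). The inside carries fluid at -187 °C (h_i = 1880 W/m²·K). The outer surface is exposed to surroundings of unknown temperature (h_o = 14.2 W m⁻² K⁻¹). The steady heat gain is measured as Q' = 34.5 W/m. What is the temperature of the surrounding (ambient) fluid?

T_out = 17.3 °C

Series resistances:
  R'_conv,in = 1/(2πr h) = 1/(2π·0.0103·1880) = 0.008219 m·K/W
  R'_copper = ln(0.0118/0.0103)/(2πk) = 0.1360/(2π·349) = 6.200×10^-5 m·K/W
  R'_cork board = ln(0.0262/0.0118)/(2πk) = 0.7977/(2π·0.0415) = 3.059 m·K/W
  R'_aerogel blanket = ln(0.0322/0.0262)/(2πk) = 0.2062/(2π·0.0131) = 2.505 m·K/W
  R'_conv,out = 1/(2πr h) = 1/(2π·0.0322·14.2) = 0.3481 m·K/W
ΣR = 5.921 m·K/W
ΔT = Q'·ΣR = 34.5 × 5.921 = 204.3 K
Heat flows inward, so T_out = T_in + ΔT = -187 + 204.3 = 17.3 °C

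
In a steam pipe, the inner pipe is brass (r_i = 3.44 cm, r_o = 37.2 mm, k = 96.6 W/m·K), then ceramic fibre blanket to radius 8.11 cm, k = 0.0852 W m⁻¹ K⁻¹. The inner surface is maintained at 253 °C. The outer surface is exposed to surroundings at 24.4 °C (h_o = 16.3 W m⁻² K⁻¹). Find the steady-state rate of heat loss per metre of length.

Q' = 145 W/m

Resistance network (inner→outer):
  R'_brass = ln(0.0372/0.0344)/(2πk) = 0.07825/(2π·96.6) = 1.289×10^-4 m·K/W
  R'_ceramic fibre blanket = ln(0.0811/0.0372)/(2πk) = 0.7794/(2π·0.0852) = 1.456 m·K/W
  R'_conv,out = 1/(2πr h) = 1/(2π·0.0811·16.3) = 0.1204 m·K/W
ΣR = 1.289×10^-4 + 1.456 + 0.1204 = 1.577 m·K/W
Q' = ΔT/ΣR = (253 °C − 24.4 °C)/1.577 = 145 W/m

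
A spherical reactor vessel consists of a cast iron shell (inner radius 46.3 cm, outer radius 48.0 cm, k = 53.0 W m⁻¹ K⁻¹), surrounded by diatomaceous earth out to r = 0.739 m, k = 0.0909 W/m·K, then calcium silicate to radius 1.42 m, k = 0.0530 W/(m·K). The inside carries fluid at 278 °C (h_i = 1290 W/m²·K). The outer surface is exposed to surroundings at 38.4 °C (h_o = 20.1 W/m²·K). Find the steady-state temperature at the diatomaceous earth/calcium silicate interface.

T = 183 °C

Resistance network (inner→outer):
  R_conv,in = 1/(4πr²h) = 1/(4π·0.463²·1290) = 2.878×10^-4 K/W
  R_cast iron = (1/0.463 − 1/0.480)/(4πk) = 0.07649/(4π·53.0) = 1.149×10^-4 K/W
  R_diatomaceous earth = (1/0.480 − 1/0.739)/(4πk) = 0.7302/(4π·0.0909) = 0.6392 K/W
  R_calcium silicate = (1/0.739 − 1/1.42)/(4πk) = 0.6490/(4π·0.0530) = 0.9744 K/W
  R_conv,out = 1/(4πr²h) = 1/(4π·1.42²·20.1) = 0.001963 K/W
ΣR = 2.878×10^-4 + 1.149×10^-4 + 0.6392 + 0.9744 + 0.001963 = 1.616 K/W
Q = ΔT/ΣR = (278 °C − 38.4 °C)/1.616 = 148.3 W
From the inner boundary to the diatomaceous earth/calcium silicate interface, ΣR_partial = 0.6396 K/W.
T_interface = T_in − Q·ΣR_partial = 278 °C − (148.3)(0.6396) = 183 °C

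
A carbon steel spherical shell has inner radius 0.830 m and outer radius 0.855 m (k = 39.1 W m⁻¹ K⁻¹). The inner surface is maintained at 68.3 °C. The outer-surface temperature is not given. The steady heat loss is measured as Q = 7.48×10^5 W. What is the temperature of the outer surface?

Series resistances:
  R_carbon steel = (1/0.830 − 1/0.855)/(4πk) = 0.03523/(4π·39.1) = 7.170×10^-5 K/W
ΣR = 7.170×10^-5 K/W
ΔT = Q·ΣR = 7.48×10^5 × 7.170×10^-5 = 53.63 K
Heat flows outward, so T_out = T_in − ΔT = 68.3 − 53.63 = 14.7 °C

T_out = 14.7 °C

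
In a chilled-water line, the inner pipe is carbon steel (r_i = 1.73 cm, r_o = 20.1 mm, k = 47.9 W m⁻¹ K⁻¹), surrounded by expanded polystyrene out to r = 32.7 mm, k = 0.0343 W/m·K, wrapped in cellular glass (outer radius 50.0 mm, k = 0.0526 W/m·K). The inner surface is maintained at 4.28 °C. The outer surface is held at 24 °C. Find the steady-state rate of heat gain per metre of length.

Resistance network (inner→outer):
  R'_carbon steel = ln(0.0201/0.0173)/(2πk) = 0.1500/(2π·47.9) = 4.984×10^-4 m·K/W
  R'_expanded polystyrene = ln(0.0327/0.0201)/(2πk) = 0.4867/(2π·0.0343) = 2.258 m·K/W
  R'_cellular glass = ln(0.0500/0.0327)/(2πk) = 0.4246/(2π·0.0526) = 1.285 m·K/W
ΣR = 4.984×10^-4 + 2.258 + 1.285 = 3.543 m·K/W
Q' = ΔT/ΣR = (4.28 °C − 24 °C)/3.543 = -5.57 W/m
(Negative Q' ⇒ heat flows inward; heat gain = 5.57 W/m.)

Q' = 5.57 W/m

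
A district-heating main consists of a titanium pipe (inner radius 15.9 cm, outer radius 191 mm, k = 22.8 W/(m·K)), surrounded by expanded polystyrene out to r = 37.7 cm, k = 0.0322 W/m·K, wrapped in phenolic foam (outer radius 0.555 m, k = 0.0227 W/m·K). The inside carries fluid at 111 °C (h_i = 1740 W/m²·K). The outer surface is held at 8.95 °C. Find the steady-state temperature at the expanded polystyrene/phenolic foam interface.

T = 54.5 °C

Resistance network (inner→outer):
  R'_conv,in = 1/(2πr h) = 1/(2π·0.159·1740) = 5.753×10^-4 m·K/W
  R'_titanium = ln(0.191/0.159)/(2πk) = 0.1834/(2π·22.8) = 0.001280 m·K/W
  R'_expanded polystyrene = ln(0.377/0.191)/(2πk) = 0.6800/(2π·0.0322) = 3.361 m·K/W
  R'_phenolic foam = ln(0.555/0.377)/(2πk) = 0.3867/(2π·0.0227) = 2.711 m·K/W
ΣR = 5.753×10^-4 + 0.001280 + 3.361 + 2.711 = 6.074 m·K/W
Q' = ΔT/ΣR = (111 °C − 8.95 °C)/6.074 = 16.80 W/m
From the inner boundary to the expanded polystyrene/phenolic foam interface, ΣR_partial = 3.363 m·K/W.
T_interface = T_in − Q'·ΣR_partial = 111 °C − (16.80)(3.363) = 54.5 °C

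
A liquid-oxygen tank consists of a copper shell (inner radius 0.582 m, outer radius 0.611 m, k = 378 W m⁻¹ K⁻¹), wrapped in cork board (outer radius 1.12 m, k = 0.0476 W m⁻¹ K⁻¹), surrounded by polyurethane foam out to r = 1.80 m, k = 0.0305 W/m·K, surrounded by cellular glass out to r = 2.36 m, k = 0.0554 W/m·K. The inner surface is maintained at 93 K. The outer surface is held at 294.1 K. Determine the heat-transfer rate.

Q = 86.9 W

Resistance network (inner→outer):
  R_copper = (1/0.582 − 1/0.611)/(4πk) = 0.08155/(4π·378) = 1.717×10^-5 K/W
  R_cork board = (1/0.611 − 1/1.12)/(4πk) = 0.7438/(4π·0.0476) = 1.243 K/W
  R_polyurethane foam = (1/1.12 − 1/1.80)/(4πk) = 0.3373/(4π·0.0305) = 0.8801 K/W
  R_cellular glass = (1/1.80 − 1/2.36)/(4πk) = 0.1318/(4π·0.0554) = 0.1894 K/W
ΣR = 1.717×10^-5 + 1.243 + 0.8801 + 0.1894 = 2.313 K/W
Q = ΔT/ΣR = (93 K − 294.1 K)/2.313 = -86.9 W
(Negative Q ⇒ heat flows inward; heat gain = 86.9 W.)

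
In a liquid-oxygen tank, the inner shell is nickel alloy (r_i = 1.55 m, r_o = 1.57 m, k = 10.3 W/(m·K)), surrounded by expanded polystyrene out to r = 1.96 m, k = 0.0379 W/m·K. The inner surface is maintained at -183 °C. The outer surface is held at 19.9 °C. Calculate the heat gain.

Q = 762 W

Resistance network (inner→outer):
  R_nickel alloy = (1/1.55 − 1/1.57)/(4πk) = 0.008219/(4π·10.3) = 6.350×10^-5 K/W
  R_expanded polystyrene = (1/1.57 − 1/1.96)/(4πk) = 0.1267/(4π·0.0379) = 0.2661 K/W
ΣR = 6.350×10^-5 + 0.2661 = 0.2662 K/W
Q = ΔT/ΣR = (-183 °C − 19.9 °C)/0.2662 = -762 W
(Negative Q ⇒ heat flows inward; heat gain = 762 W.)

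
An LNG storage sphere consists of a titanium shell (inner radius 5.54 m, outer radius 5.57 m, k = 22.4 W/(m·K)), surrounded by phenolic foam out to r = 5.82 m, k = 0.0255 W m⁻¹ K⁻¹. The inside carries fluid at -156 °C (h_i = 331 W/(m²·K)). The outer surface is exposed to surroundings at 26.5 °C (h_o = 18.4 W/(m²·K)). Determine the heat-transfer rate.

Resistance network (inner→outer):
  R_conv,in = 1/(4πr²h) = 1/(4π·5.54²·331) = 7.833×10^-6 K/W
  R_titanium = (1/5.54 − 1/5.57)/(4πk) = 9.722×10^-4/(4π·22.4) = 3.454×10^-6 K/W
  R_phenolic foam = (1/5.57 − 1/5.82)/(4πk) = 0.007712/(4π·0.0255) = 0.02407 K/W
  R_conv,out = 1/(4πr²h) = 1/(4π·5.82²·18.4) = 1.277×10^-4 K/W
ΣR = 7.833×10^-6 + 3.454×10^-6 + 0.02407 + 1.277×10^-4 = 0.02421 K/W
Q = ΔT/ΣR = (-156 °C − 26.5 °C)/0.02421 = -7540 W
(Negative Q ⇒ heat flows inward; heat gain = 7540 W.)

Q = 7540 W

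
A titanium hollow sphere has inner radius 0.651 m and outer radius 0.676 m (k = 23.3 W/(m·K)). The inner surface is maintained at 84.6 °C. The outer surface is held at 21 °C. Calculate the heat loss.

Q = 4πk·ΔT/(1/r₁ − 1/r₂) = 4π × 23.3 × 63.6 / (1/0.651 − 1/0.676) = 3.28×10^5 W

Q = 328 kW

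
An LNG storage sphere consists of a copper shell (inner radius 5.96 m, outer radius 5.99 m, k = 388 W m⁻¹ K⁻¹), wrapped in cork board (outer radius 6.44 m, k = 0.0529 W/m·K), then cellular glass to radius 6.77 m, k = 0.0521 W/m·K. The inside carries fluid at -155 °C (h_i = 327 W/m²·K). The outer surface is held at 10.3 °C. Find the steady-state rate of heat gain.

Resistance network (inner→outer):
  R_conv,in = 1/(4πr²h) = 1/(4π·5.96²·327) = 6.851×10^-6 K/W
  R_copper = (1/5.96 − 1/5.99)/(4πk) = 8.403×10^-4/(4π·388) = 1.723×10^-7 K/W
  R_cork board = (1/5.99 − 1/6.44)/(4πk) = 0.01167/(4π·0.0529) = 0.01755 K/W
  R_cellular glass = (1/6.44 − 1/6.77)/(4πk) = 0.007569/(4π·0.0521) = 0.01156 K/W
ΣR = 6.851×10^-6 + 1.723×10^-7 + 0.01755 + 0.01156 = 0.02912 K/W
Q = ΔT/ΣR = (-155 °C − 10.3 °C)/0.02912 = -5680 W
(Negative Q ⇒ heat flows inward; heat gain = 5680 W.)

Q = 5680 W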